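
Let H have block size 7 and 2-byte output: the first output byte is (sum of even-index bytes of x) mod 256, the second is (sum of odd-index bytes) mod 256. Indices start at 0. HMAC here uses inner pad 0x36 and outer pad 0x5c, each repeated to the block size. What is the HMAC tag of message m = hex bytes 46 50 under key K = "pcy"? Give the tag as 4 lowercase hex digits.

Key "pcy" = 70 63 79 is 3 bytes ≤ B = 7; zero-pad to 7 bytes: K' = 70 63 79 00 00 00 00.
K' ⊕ ipad = 46 55 4f 36 36 36 36.  K' ⊕ opad = 2c 3f 25 5c 5c 5c 5c.
Inner input = (K'⊕ipad) ∥ m = 46 55 4f 36 36 36 36 ∥ 46 50.
Inner hash: even-index sum = 337 mod 256 = 81; odd-index sum = 263 mod 256 = 7 → 51 07.
Outer input = (K'⊕opad) ∥ inner = 2c 3f 25 5c 5c 5c 5c ∥ 51 07.
Outer hash (tag): even-index sum = 272 mod 256 = 16; odd-index sum = 328 mod 256 = 72 → 10 48.

1048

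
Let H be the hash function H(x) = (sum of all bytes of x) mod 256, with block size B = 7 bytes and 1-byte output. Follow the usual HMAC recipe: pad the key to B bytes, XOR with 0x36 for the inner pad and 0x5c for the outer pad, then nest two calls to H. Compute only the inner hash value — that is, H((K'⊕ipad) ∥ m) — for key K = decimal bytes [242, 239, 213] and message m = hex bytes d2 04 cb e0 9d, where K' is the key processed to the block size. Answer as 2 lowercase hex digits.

Key decimal bytes [242, 239, 213] = f2 ef d5 is 3 bytes ≤ B = 7; zero-pad to 7 bytes: K' = f2 ef d5 00 00 00 00.
K' ⊕ ipad = c4 d9 e3 36 36 36 36.
Inner input = c4 d9 e3 36 36 36 36 ∥ d2 04 cb e0 9d.
Inner hash: sum = 196+217+227+54+54+54+54+210+4+203+224+157 = 1654; mod 256 = 118 → 76.

76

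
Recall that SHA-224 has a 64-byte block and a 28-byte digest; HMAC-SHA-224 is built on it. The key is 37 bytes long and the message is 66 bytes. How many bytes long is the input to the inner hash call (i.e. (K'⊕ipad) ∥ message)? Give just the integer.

Key is 37 ≤ 64 bytes, zero-padded: |K'| = 64.
Inner input = (K'⊕ipad) ∥ m → 64 + 66 = 130 bytes.

130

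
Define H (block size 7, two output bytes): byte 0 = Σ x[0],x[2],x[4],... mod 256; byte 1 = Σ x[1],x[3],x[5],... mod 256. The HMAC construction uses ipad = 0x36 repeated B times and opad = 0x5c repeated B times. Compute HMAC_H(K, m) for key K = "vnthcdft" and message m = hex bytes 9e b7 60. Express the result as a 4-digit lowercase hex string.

Key "vnthcdft" = 76 6e 74 68 63 64 66 74 is 8 bytes > B = 7, so hash it first: H(key) = b3 ae, then zero-pad to 7 bytes: K' = b3 ae 00 00 00 00 00.
K' ⊕ ipad = 85 98 36 36 36 36 36.  K' ⊕ opad = ef f2 5c 5c 5c 5c 5c.
Inner input = (K'⊕ipad) ∥ m = 85 98 36 36 36 36 36 ∥ 9e b7 60.
Inner hash: even-index sum = 478 mod 256 = 222; odd-index sum = 514 mod 256 = 2 → de 02.
Outer input = (K'⊕opad) ∥ inner = ef f2 5c 5c 5c 5c 5c ∥ de 02.
Outer hash (tag): even-index sum = 517 mod 256 = 5; odd-index sum = 648 mod 256 = 136 → 05 88.

0588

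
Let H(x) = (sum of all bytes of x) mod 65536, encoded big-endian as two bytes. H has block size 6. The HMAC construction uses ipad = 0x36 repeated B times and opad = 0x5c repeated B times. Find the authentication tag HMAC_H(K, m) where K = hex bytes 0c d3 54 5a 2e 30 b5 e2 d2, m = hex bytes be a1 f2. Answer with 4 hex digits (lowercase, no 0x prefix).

Key hex bytes 0c d3 54 5a 2e 30 b5 e2 d2 is 9 bytes > B = 6, so hash it first: H(key) = 04 54, then zero-pad to 6 bytes: K' = 04 54 00 00 00 00.
K' ⊕ ipad = 32 62 36 36 36 36.  K' ⊕ opad = 58 08 5c 5c 5c 5c.
Inner input = (K'⊕ipad) ∥ m = 32 62 36 36 36 36 ∥ be a1 f2.
Inner hash: sum = 50+98+54+54+54+54+190+161+242 = 957 → 03 bd.
Outer input = (K'⊕opad) ∥ inner = 58 08 5c 5c 5c 5c ∥ 03 bd.
Outer hash (tag): sum = 88+8+92+92+92+92+3+189 = 656 → 02 90.

0290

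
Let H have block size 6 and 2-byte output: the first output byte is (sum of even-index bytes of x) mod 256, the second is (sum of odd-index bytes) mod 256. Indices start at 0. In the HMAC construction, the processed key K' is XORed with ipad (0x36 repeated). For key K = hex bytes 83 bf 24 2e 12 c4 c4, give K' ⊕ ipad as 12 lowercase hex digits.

4b8736363636

Key hex bytes 83 bf 24 2e 12 c4 c4 is 7 bytes > B = 6, so hash it first: H(key) = 7d b1, then zero-pad to 6 bytes: K' = 7d b1 00 00 00 00.
XOR each byte with 0x36: 7d⊕36=4b, b1⊕36=87, 00⊕36=36, 00⊕36=36, 00⊕36=36, 00⊕36=36.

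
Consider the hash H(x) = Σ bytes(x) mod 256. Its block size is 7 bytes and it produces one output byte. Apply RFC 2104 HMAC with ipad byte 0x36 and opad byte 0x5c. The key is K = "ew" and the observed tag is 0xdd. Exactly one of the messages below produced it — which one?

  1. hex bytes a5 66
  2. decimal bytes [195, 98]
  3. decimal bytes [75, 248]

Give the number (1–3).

Key "ew" = 65 77 is 2 bytes ≤ B = 7; zero-pad to 7 bytes: K' = 65 77 00 00 00 00 00.
K' ⊕ ipad = 53 41 36 36 36 36 36; K' ⊕ opad = 39 2b 5c 5c 5c 5c 5c.
m1: inner = H(53 41 36 36 36 36 36 a5 66) = ad; tag = H(39 2b 5c 5c 5c 5c 5c ad) = dd ← matches
m2: inner = H(53 41 36 36 36 36 36 c3 62) = c7; tag = H(39 2b 5c 5c 5c 5c 5c c7) = f7
m3: inner = H(53 41 36 36 36 36 36 4b f8) = e5; tag = H(39 2b 5c 5c 5c 5c 5c e5) = 15

1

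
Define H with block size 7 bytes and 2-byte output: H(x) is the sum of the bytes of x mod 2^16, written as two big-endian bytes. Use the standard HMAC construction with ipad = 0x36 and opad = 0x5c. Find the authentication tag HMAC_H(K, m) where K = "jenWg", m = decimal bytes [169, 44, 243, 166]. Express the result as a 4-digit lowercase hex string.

Key "jenWg" = 6a 65 6e 57 67 is 5 bytes ≤ B = 7; zero-pad to 7 bytes: K' = 6a 65 6e 57 67 00 00.
K' ⊕ ipad = 5c 53 58 61 51 36 36.  K' ⊕ opad = 36 39 32 0b 3b 5c 5c.
Inner input = (K'⊕ipad) ∥ m = 5c 53 58 61 51 36 36 ∥ a9 2c f3 a6.
Inner hash: sum = 92+83+88+97+81+54+54+169+44+243+166 = 1171 → 04 93.
Outer input = (K'⊕opad) ∥ inner = 36 39 32 0b 3b 5c 5c ∥ 04 93.
Outer hash (tag): sum = 54+57+50+11+59+92+92+4+147 = 566 → 02 36.

0236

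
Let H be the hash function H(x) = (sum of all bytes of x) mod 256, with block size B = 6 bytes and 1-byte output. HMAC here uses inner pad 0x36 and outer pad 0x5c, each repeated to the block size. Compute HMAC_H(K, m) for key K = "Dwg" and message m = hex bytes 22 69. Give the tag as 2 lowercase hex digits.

Key "Dwg" = 44 77 67 is 3 bytes ≤ B = 6; zero-pad to 6 bytes: K' = 44 77 67 00 00 00.
K' ⊕ ipad = 72 41 51 36 36 36.  K' ⊕ opad = 18 2b 3b 5c 5c 5c.
Inner input = (K'⊕ipad) ∥ m = 72 41 51 36 36 36 ∥ 22 69.
Inner hash: sum = 114+65+81+54+54+54+34+105 = 561; mod 256 = 49 → 31.
Outer input = (K'⊕opad) ∥ inner = 18 2b 3b 5c 5c 5c ∥ 31.
Outer hash (tag): sum = 24+43+59+92+92+92+49 = 451; mod 256 = 195 → c3.

c3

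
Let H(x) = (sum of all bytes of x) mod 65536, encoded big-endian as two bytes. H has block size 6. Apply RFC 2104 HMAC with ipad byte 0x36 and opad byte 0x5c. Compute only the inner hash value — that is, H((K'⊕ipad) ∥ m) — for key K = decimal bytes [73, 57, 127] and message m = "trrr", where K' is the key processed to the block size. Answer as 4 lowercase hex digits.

0343

Key decimal bytes [73, 57, 127] = 49 39 7f is 3 bytes ≤ B = 6; zero-pad to 6 bytes: K' = 49 39 7f 00 00 00.
K' ⊕ ipad = 7f 0f 49 36 36 36.
Inner input = 7f 0f 49 36 36 36 ∥ 74 72 72 72.
Inner hash: sum = 127+15+73+54+54+54+116+114+114+114 = 835 → 03 43.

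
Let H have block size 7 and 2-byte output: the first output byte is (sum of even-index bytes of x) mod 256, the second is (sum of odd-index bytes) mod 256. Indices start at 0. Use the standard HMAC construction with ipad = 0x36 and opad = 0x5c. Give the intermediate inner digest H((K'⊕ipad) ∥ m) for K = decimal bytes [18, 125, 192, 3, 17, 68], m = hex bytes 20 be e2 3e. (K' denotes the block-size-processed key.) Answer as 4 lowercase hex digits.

Key decimal bytes [18, 125, 192, 3, 17, 68] = 12 7d c0 03 11 44 is 6 bytes ≤ B = 7; zero-pad to 7 bytes: K' = 12 7d c0 03 11 44 00.
K' ⊕ ipad = 24 4b f6 35 27 72 36.
Inner input = 24 4b f6 35 27 72 36 ∥ 20 be e2 3e.
Inner hash: even-index sum = 627 mod 256 = 115; odd-index sum = 500 mod 256 = 244 → 73 f4.

73f4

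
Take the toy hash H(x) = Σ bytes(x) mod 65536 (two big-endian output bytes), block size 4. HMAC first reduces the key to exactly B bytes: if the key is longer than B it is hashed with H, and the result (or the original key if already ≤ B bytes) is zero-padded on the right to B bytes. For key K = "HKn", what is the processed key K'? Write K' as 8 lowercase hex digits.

Key "HKn" = 48 4b 6e is 3 bytes ≤ B = 4; zero-pad to 4 bytes: K' = 48 4b 6e 00.

484b6e00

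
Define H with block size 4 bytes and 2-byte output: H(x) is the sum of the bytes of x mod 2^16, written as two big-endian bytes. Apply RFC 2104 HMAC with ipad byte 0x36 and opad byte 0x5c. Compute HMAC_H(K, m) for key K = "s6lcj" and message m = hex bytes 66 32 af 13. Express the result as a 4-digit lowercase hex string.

02a6

Key "s6lcj" = 73 36 6c 63 6a is 5 bytes > B = 4, so hash it first: H(key) = 01 e2, then zero-pad to 4 bytes: K' = 01 e2 00 00.
K' ⊕ ipad = 37 d4 36 36.  K' ⊕ opad = 5d be 5c 5c.
Inner input = (K'⊕ipad) ∥ m = 37 d4 36 36 ∥ 66 32 af 13.
Inner hash: sum = 55+212+54+54+102+50+175+19 = 721 → 02 d1.
Outer input = (K'⊕opad) ∥ inner = 5d be 5c 5c ∥ 02 d1.
Outer hash (tag): sum = 93+190+92+92+2+209 = 678 → 02 a6.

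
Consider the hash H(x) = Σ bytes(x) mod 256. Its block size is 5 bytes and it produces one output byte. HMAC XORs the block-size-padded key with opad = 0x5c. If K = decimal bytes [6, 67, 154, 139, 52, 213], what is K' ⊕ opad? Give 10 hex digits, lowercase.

Key decimal bytes [6, 67, 154, 139, 52, 213] = 06 43 9a 8b 34 d5 is 6 bytes > B = 5, so hash it first: H(key) = 77, then zero-pad to 5 bytes: K' = 77 00 00 00 00.
XOR each byte with 0x5c: 77⊕5c=2b, 00⊕5c=5c, 00⊕5c=5c, 00⊕5c=5c, 00⊕5c=5c.

2b5c5c5c5c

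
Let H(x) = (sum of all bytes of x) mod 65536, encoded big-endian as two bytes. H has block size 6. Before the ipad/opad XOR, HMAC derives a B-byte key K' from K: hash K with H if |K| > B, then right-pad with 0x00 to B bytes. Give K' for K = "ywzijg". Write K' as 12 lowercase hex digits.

Key "ywzijg" = 79 77 7a 69 6a 67 is exactly B = 6 bytes: K' = 79 77 7a 69 6a 67.

79777a696a67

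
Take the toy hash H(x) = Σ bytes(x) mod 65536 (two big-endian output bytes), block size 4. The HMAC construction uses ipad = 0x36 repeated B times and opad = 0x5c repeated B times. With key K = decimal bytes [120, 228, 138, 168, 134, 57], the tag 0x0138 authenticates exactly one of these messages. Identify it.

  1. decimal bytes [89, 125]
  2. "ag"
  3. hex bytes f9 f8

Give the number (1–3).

Key decimal bytes [120, 228, 138, 168, 134, 57] = 78 e4 8a a8 86 39 is 6 bytes > B = 4, so hash it first: H(key) = 03 4d, then zero-pad to 4 bytes: K' = 03 4d 00 00.
K' ⊕ ipad = 35 7b 36 36; K' ⊕ opad = 5f 11 5c 5c.
m1: inner = H(35 7b 36 36 59 7d) = 01 f2; tag = H(5f 11 5c 5c 01 f2) = 021b
m2: inner = H(35 7b 36 36 61 67) = 01 e4; tag = H(5f 11 5c 5c 01 e4) = 020d
m3: inner = H(35 7b 36 36 f9 f8) = 03 0d; tag = H(5f 11 5c 5c 03 0d) = 0138 ← matches

3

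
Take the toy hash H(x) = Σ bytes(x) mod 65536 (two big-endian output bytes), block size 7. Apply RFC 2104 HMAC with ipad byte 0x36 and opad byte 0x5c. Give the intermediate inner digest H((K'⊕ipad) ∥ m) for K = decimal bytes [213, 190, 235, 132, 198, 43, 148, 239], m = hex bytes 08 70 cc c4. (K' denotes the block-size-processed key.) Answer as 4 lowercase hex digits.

Key decimal bytes [213, 190, 235, 132, 198, 43, 148, 239] = d5 be eb 84 c6 2b 94 ef is 8 bytes > B = 7, so hash it first: H(key) = 05 76, then zero-pad to 7 bytes: K' = 05 76 00 00 00 00 00.
K' ⊕ ipad = 33 40 36 36 36 36 36.
Inner input = 33 40 36 36 36 36 36 ∥ 08 70 cc c4.
Inner hash: sum = 51+64+54+54+54+54+54+8+112+204+196 = 905 → 03 89.

0389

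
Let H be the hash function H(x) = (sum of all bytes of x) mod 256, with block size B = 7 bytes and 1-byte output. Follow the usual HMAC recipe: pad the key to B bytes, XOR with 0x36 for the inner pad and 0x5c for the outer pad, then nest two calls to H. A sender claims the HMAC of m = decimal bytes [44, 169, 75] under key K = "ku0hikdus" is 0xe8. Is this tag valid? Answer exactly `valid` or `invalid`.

Key "ku0hikdus" = 6b 75 30 68 69 6b 64 75 73 is 9 bytes > B = 7, so hash it first: H(key) = 98, then zero-pad to 7 bytes: K' = 98 00 00 00 00 00 00.
K' ⊕ ipad = ae 36 36 36 36 36 36; K' ⊕ opad = c4 5c 5c 5c 5c 5c 5c.
Inner hash: sum = 174+54+54+54+54+54+54+44+169+75 = 786; mod 256 = 18 → 12.
Outer hash (recomputed tag): sum = 196+92+92+92+92+92+92+18 = 766; mod 256 = 254 → fe.
Recomputed tag = fe; claimed = e8 → mismatch.

invalid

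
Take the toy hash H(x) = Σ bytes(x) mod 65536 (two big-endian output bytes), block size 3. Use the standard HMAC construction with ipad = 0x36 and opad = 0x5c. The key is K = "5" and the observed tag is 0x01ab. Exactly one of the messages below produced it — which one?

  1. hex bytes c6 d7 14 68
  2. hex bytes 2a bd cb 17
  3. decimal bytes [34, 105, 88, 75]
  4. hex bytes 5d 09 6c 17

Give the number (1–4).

1

Key "5" = 35 is 1 byte ≤ B = 3; zero-pad to 3 bytes: K' = 35 00 00.
K' ⊕ ipad = 03 36 36; K' ⊕ opad = 69 5c 5c.
m1: inner = H(03 36 36 c6 d7 14 68) = 02 88; tag = H(69 5c 5c 02 88) = 01ab ← matches
m2: inner = H(03 36 36 2a bd cb 17) = 02 38; tag = H(69 5c 5c 02 38) = 015b
m3: inner = H(03 36 36 22 69 58 4b) = 01 9d; tag = H(69 5c 5c 01 9d) = 01bf
m4: inner = H(03 36 36 5d 09 6c 17) = 01 58; tag = H(69 5c 5c 01 58) = 017a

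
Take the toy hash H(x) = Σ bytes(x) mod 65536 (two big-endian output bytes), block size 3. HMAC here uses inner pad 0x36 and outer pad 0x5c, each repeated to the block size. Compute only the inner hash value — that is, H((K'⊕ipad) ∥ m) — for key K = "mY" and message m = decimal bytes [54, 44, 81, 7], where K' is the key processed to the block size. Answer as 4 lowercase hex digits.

Key "mY" = 6d 59 is 2 bytes ≤ B = 3; zero-pad to 3 bytes: K' = 6d 59 00.
K' ⊕ ipad = 5b 6f 36.
Inner input = 5b 6f 36 ∥ 36 2c 51 07.
Inner hash: sum = 91+111+54+54+44+81+7 = 442 → 01 ba.

01ba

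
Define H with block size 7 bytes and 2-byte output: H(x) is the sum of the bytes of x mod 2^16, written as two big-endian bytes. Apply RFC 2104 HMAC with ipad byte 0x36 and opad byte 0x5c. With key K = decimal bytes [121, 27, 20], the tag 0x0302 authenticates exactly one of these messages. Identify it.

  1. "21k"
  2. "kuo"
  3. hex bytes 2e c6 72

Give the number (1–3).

3

Key decimal bytes [121, 27, 20] = 79 1b 14 is 3 bytes ≤ B = 7; zero-pad to 7 bytes: K' = 79 1b 14 00 00 00 00.
K' ⊕ ipad = 4f 2d 22 36 36 36 36; K' ⊕ opad = 25 47 48 5c 5c 5c 5c.
m1: inner = H(4f 2d 22 36 36 36 36 32 31 6b) = 02 44; tag = H(25 47 48 5c 5c 5c 5c 02 44) = 026a
m2: inner = H(4f 2d 22 36 36 36 36 6b 75 6f) = 02 c5; tag = H(25 47 48 5c 5c 5c 5c 02 c5) = 02eb
m3: inner = H(4f 2d 22 36 36 36 36 2e c6 72) = 02 dc; tag = H(25 47 48 5c 5c 5c 5c 02 dc) = 0302 ← matches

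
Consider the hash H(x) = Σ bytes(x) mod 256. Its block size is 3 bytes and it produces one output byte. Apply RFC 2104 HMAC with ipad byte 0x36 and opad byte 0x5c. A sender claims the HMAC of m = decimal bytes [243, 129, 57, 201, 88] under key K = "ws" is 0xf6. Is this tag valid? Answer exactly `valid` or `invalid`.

Key "ws" = 77 73 is 2 bytes ≤ B = 3; zero-pad to 3 bytes: K' = 77 73 00.
K' ⊕ ipad = 41 45 36; K' ⊕ opad = 2b 2f 5c.
Inner hash: sum = 65+69+54+243+129+57+201+88 = 906; mod 256 = 138 → 8a.
Outer hash (recomputed tag): sum = 43+47+92+138 = 320; mod 256 = 64 → 40.
Recomputed tag = 40; claimed = f6 → mismatch.

invalid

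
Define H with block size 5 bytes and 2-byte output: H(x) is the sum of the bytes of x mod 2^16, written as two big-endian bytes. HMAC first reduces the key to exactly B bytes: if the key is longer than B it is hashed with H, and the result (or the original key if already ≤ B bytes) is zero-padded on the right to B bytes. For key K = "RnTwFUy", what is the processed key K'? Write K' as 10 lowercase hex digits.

029f000000

|K| = 7 > B = 5, so first hash the key.
H(K): sum = 82+110+84+119+70+85+121 = 671 → 02 9f.
Zero-pad H(K) = 02 9f to 5 bytes: K' = 02 9f 00 00 00.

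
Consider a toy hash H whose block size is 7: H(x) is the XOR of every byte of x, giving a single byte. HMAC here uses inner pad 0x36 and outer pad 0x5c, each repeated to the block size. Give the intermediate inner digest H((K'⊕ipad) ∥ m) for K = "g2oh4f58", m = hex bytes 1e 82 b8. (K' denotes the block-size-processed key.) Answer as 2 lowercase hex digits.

1f

Key "g2oh4f58" = 67 32 6f 68 34 66 35 38 is 8 bytes > B = 7, so hash it first: H(key) = 0d, then zero-pad to 7 bytes: K' = 0d 00 00 00 00 00 00.
K' ⊕ ipad = 3b 36 36 36 36 36 36.
Inner input = 3b 36 36 36 36 36 36 ∥ 1e 82 b8.
Inner hash: XOR 3b⊕36⊕36⊕36⊕36⊕36⊕36⊕1e⊕82⊕b8 = 1f.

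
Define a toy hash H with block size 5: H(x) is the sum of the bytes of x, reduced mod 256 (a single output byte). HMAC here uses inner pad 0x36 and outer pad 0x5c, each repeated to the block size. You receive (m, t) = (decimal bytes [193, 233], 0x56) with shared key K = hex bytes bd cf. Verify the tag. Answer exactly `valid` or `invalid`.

Key hex bytes bd cf is 2 bytes ≤ B = 5; zero-pad to 5 bytes: K' = bd cf 00 00 00.
K' ⊕ ipad = 8b f9 36 36 36; K' ⊕ opad = e1 93 5c 5c 5c.
Inner hash: sum = 139+249+54+54+54+193+233 = 976; mod 256 = 208 → d0.
Outer hash (recomputed tag): sum = 225+147+92+92+92+208 = 856; mod 256 = 88 → 58.
Recomputed tag = 58; claimed = 56 → mismatch.

invalid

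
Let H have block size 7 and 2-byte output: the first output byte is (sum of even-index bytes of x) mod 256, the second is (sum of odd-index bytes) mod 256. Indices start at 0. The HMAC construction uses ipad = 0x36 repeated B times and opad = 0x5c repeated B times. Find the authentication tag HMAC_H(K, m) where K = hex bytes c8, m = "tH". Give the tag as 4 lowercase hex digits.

Key hex bytes c8 is 1 byte ≤ B = 7; zero-pad to 7 bytes: K' = c8 00 00 00 00 00 00.
K' ⊕ ipad = fe 36 36 36 36 36 36.  K' ⊕ opad = 94 5c 5c 5c 5c 5c 5c.
Inner input = (K'⊕ipad) ∥ m = fe 36 36 36 36 36 36 ∥ 74 48.
Inner hash: even-index sum = 488 mod 256 = 232; odd-index sum = 278 mod 256 = 22 → e8 16.
Outer input = (K'⊕opad) ∥ inner = 94 5c 5c 5c 5c 5c 5c ∥ e8 16.
Outer hash (tag): even-index sum = 446 mod 256 = 190; odd-index sum = 508 mod 256 = 252 → be fc.

befc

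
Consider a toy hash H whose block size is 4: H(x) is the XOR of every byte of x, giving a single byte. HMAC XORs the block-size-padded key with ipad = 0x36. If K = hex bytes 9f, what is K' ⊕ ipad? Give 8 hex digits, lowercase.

Key hex bytes 9f is 1 byte ≤ B = 4; zero-pad to 4 bytes: K' = 9f 00 00 00.
XOR each byte with 0x36: 9f⊕36=a9, 00⊕36=36, 00⊕36=36, 00⊕36=36.

a9363636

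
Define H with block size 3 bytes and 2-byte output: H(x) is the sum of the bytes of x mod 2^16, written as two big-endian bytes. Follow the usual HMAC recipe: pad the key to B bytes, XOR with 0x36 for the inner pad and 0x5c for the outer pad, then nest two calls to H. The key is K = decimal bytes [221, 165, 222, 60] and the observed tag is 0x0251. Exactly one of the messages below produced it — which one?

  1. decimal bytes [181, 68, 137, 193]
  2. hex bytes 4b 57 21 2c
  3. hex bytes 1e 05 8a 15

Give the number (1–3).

3

Key decimal bytes [221, 165, 222, 60] = dd a5 de 3c is 4 bytes > B = 3, so hash it first: H(key) = 02 9c, then zero-pad to 3 bytes: K' = 02 9c 00.
K' ⊕ ipad = 34 aa 36; K' ⊕ opad = 5e c0 5c.
m1: inner = H(34 aa 36 b5 44 89 c1) = 03 57; tag = H(5e c0 5c 03 57) = 01d4
m2: inner = H(34 aa 36 4b 57 21 2c) = 02 03; tag = H(5e c0 5c 02 03) = 017f
m3: inner = H(34 aa 36 1e 05 8a 15) = 01 d6; tag = H(5e c0 5c 01 d6) = 0251 ← matches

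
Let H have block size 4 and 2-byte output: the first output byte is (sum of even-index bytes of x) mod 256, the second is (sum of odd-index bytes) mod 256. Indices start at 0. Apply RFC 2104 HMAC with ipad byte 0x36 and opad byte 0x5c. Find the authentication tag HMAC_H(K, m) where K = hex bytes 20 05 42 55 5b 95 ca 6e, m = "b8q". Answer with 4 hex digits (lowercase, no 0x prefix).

f136

Key hex bytes 20 05 42 55 5b 95 ca 6e is 8 bytes > B = 4, so hash it first: H(key) = 87 5d, then zero-pad to 4 bytes: K' = 87 5d 00 00.
K' ⊕ ipad = b1 6b 36 36.  K' ⊕ opad = db 01 5c 5c.
Inner input = (K'⊕ipad) ∥ m = b1 6b 36 36 ∥ 62 38 71.
Inner hash: even-index sum = 442 mod 256 = 186; odd-index sum = 217 mod 256 = 217 → ba d9.
Outer input = (K'⊕opad) ∥ inner = db 01 5c 5c ∥ ba d9.
Outer hash (tag): even-index sum = 497 mod 256 = 241; odd-index sum = 310 mod 256 = 54 → f1 36.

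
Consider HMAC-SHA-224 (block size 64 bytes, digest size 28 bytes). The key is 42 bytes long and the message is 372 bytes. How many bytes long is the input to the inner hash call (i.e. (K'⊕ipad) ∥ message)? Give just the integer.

436

Key is 42 ≤ 64 bytes, zero-padded: |K'| = 64.
Inner input = (K'⊕ipad) ∥ m → 64 + 372 = 436 bytes.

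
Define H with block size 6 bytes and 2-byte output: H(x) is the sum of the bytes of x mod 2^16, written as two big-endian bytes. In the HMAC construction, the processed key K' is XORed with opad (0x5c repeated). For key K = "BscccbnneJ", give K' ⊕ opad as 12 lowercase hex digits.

Key "BscccbnneJ" = 42 73 63 63 63 62 6e 6e 65 4a is 10 bytes > B = 6, so hash it first: H(key) = 03 cb, then zero-pad to 6 bytes: K' = 03 cb 00 00 00 00.
XOR each byte with 0x5c: 03⊕5c=5f, cb⊕5c=97, 00⊕5c=5c, 00⊕5c=5c, 00⊕5c=5c, 00⊕5c=5c.

5f975c5c5c5c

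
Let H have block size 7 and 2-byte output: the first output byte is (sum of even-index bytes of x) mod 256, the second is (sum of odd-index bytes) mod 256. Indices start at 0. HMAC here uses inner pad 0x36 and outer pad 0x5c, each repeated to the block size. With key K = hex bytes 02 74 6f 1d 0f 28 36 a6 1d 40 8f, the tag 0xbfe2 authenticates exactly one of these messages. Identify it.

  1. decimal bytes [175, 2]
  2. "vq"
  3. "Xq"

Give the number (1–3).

Key hex bytes 02 74 6f 1d 0f 28 36 a6 1d 40 8f is 11 bytes > B = 7, so hash it first: H(key) = 62 9f, then zero-pad to 7 bytes: K' = 62 9f 00 00 00 00 00.
K' ⊕ ipad = 54 a9 36 36 36 36 36; K' ⊕ opad = 3e c3 5c 5c 5c 5c 5c.
m1: inner = H(54 a9 36 36 36 36 36 af 02) = f8 c4; tag = H(3e c3 5c 5c 5c 5c 5c f8 c4) = 1673
m2: inner = H(54 a9 36 36 36 36 36 76 71) = 67 8b; tag = H(3e c3 5c 5c 5c 5c 5c 67 8b) = dde2
m3: inner = H(54 a9 36 36 36 36 36 58 71) = 67 6d; tag = H(3e c3 5c 5c 5c 5c 5c 67 6d) = bfe2 ← matches

3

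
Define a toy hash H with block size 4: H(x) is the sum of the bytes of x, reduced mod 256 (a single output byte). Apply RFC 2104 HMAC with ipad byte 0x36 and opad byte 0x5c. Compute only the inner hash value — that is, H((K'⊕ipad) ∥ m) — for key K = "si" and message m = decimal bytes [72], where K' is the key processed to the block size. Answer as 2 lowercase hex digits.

58

Key "si" = 73 69 is 2 bytes ≤ B = 4; zero-pad to 4 bytes: K' = 73 69 00 00.
K' ⊕ ipad = 45 5f 36 36.
Inner input = 45 5f 36 36 ∥ 48.
Inner hash: sum = 69+95+54+54+72 = 344; mod 256 = 88 → 58.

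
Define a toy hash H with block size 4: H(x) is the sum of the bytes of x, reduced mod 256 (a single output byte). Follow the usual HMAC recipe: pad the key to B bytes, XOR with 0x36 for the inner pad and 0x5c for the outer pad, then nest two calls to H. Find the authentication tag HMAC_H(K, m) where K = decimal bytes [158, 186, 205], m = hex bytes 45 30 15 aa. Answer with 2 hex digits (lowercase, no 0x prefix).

2e

Key decimal bytes [158, 186, 205] = 9e ba cd is 3 bytes ≤ B = 4; zero-pad to 4 bytes: K' = 9e ba cd 00.
K' ⊕ ipad = a8 8c fb 36.  K' ⊕ opad = c2 e6 91 5c.
Inner input = (K'⊕ipad) ∥ m = a8 8c fb 36 ∥ 45 30 15 aa.
Inner hash: sum = 168+140+251+54+69+48+21+170 = 921; mod 256 = 153 → 99.
Outer input = (K'⊕opad) ∥ inner = c2 e6 91 5c ∥ 99.
Outer hash (tag): sum = 194+230+145+92+153 = 814; mod 256 = 46 → 2e.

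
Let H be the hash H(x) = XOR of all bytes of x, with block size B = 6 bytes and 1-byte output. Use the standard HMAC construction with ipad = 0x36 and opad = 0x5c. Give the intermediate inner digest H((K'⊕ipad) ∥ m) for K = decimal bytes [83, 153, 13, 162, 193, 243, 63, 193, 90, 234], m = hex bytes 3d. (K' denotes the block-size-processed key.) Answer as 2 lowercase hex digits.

24

Key decimal bytes [83, 153, 13, 162, 193, 243, 63, 193, 90, 234] = 53 99 0d a2 c1 f3 3f c1 5a ea is 10 bytes > B = 6, so hash it first: H(key) = 19, then zero-pad to 6 bytes: K' = 19 00 00 00 00 00.
K' ⊕ ipad = 2f 36 36 36 36 36.
Inner input = 2f 36 36 36 36 36 ∥ 3d.
Inner hash: XOR 2f⊕36⊕36⊕36⊕36⊕36⊕3d = 24.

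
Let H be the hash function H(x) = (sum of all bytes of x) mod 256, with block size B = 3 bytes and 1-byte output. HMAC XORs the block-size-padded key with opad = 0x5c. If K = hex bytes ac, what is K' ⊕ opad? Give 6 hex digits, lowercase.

Key hex bytes ac is 1 byte ≤ B = 3; zero-pad to 3 bytes: K' = ac 00 00.
XOR each byte with 0x5c: ac⊕5c=f0, 00⊕5c=5c, 00⊕5c=5c.

f05c5c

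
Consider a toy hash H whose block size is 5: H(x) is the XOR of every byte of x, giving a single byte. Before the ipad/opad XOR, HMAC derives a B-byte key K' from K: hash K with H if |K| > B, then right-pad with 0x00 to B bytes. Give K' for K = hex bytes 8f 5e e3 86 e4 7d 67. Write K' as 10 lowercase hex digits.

4a00000000

|K| = 7 > B = 5, so first hash the key.
H(K): XOR 8f⊕5e⊕e3⊕86⊕e4⊕7d⊕67 = 4a.
Zero-pad H(K) = 4a to 5 bytes: K' = 4a 00 00 00 00.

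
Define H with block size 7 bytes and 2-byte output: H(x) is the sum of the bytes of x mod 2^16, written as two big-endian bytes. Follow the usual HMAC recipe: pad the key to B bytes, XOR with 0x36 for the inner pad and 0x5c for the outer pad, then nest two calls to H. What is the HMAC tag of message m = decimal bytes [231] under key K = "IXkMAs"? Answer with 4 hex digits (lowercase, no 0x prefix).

01aa

Key "IXkMAs" = 49 58 6b 4d 41 73 is 6 bytes ≤ B = 7; zero-pad to 7 bytes: K' = 49 58 6b 4d 41 73 00.
K' ⊕ ipad = 7f 6e 5d 7b 77 45 36.  K' ⊕ opad = 15 04 37 11 1d 2f 5c.
Inner input = (K'⊕ipad) ∥ m = 7f 6e 5d 7b 77 45 36 ∥ e7.
Inner hash: sum = 127+110+93+123+119+69+54+231 = 926 → 03 9e.
Outer input = (K'⊕opad) ∥ inner = 15 04 37 11 1d 2f 5c ∥ 03 9e.
Outer hash (tag): sum = 21+4+55+17+29+47+92+3+158 = 426 → 01 aa.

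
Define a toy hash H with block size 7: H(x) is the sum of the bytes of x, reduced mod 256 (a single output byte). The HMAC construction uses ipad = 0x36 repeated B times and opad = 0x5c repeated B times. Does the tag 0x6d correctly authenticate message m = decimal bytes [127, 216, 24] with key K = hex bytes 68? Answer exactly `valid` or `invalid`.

valid

Key hex bytes 68 is 1 byte ≤ B = 7; zero-pad to 7 bytes: K' = 68 00 00 00 00 00 00.
K' ⊕ ipad = 5e 36 36 36 36 36 36; K' ⊕ opad = 34 5c 5c 5c 5c 5c 5c.
Inner hash: sum = 94+54+54+54+54+54+54+127+216+24 = 785; mod 256 = 17 → 11.
Outer hash (recomputed tag): sum = 52+92+92+92+92+92+92+17 = 621; mod 256 = 109 → 6d.
Recomputed tag = 6d; claimed = 6d → match.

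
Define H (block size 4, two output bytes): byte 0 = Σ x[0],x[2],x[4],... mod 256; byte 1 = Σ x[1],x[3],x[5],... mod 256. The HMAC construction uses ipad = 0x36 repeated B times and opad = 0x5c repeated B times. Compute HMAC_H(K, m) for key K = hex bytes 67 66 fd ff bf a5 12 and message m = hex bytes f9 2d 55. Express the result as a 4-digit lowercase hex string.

Key hex bytes 67 66 fd ff bf a5 12 is 7 bytes > B = 4, so hash it first: H(key) = 35 0a, then zero-pad to 4 bytes: K' = 35 0a 00 00.
K' ⊕ ipad = 03 3c 36 36.  K' ⊕ opad = 69 56 5c 5c.
Inner input = (K'⊕ipad) ∥ m = 03 3c 36 36 ∥ f9 2d 55.
Inner hash: even-index sum = 391 mod 256 = 135; odd-index sum = 159 mod 256 = 159 → 87 9f.
Outer input = (K'⊕opad) ∥ inner = 69 56 5c 5c ∥ 87 9f.
Outer hash (tag): even-index sum = 332 mod 256 = 76; odd-index sum = 337 mod 256 = 81 → 4c 51.

4c51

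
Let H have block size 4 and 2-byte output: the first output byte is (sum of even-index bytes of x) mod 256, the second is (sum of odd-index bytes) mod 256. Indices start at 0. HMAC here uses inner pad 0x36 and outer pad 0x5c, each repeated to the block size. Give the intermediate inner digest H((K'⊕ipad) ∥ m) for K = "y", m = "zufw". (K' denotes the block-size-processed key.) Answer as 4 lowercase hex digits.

6558

Key "y" = 79 is 1 byte ≤ B = 4; zero-pad to 4 bytes: K' = 79 00 00 00.
K' ⊕ ipad = 4f 36 36 36.
Inner input = 4f 36 36 36 ∥ 7a 75 66 77.
Inner hash: even-index sum = 357 mod 256 = 101; odd-index sum = 344 mod 256 = 88 → 65 58.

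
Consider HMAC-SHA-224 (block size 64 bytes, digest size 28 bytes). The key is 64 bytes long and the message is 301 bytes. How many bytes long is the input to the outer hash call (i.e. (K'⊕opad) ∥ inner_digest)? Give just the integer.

Key is 64 ≤ 64 bytes, zero-padded: |K'| = 64.
Outer input = (K'⊕opad) ∥ H(inner) → 64 + 28 = 92 bytes.

92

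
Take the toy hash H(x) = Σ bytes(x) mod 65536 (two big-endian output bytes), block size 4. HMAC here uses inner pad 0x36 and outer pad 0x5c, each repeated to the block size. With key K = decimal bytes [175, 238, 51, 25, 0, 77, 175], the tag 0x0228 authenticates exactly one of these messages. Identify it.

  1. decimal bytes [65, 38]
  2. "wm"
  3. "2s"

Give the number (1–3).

2

Key decimal bytes [175, 238, 51, 25, 0, 77, 175] = af ee 33 19 00 4d af is 7 bytes > B = 4, so hash it first: H(key) = 02 e5, then zero-pad to 4 bytes: K' = 02 e5 00 00.
K' ⊕ ipad = 34 d3 36 36; K' ⊕ opad = 5e b9 5c 5c.
m1: inner = H(34 d3 36 36 41 26) = 01 da; tag = H(5e b9 5c 5c 01 da) = 02aa
m2: inner = H(34 d3 36 36 77 6d) = 02 57; tag = H(5e b9 5c 5c 02 57) = 0228 ← matches
m3: inner = H(34 d3 36 36 32 73) = 02 18; tag = H(5e b9 5c 5c 02 18) = 01e9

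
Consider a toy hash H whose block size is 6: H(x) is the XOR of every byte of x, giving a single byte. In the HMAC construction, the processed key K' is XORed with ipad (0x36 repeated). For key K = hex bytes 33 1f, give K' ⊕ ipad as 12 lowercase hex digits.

052936363636

Key hex bytes 33 1f is 2 bytes ≤ B = 6; zero-pad to 6 bytes: K' = 33 1f 00 00 00 00.
XOR each byte with 0x36: 33⊕36=05, 1f⊕36=29, 00⊕36=36, 00⊕36=36, 00⊕36=36, 00⊕36=36.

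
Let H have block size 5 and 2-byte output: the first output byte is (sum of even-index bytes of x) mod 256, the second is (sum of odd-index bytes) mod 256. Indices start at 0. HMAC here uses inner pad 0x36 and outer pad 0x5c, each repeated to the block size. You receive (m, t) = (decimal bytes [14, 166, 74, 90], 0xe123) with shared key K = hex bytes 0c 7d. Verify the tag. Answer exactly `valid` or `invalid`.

valid

Key hex bytes 0c 7d is 2 bytes ≤ B = 5; zero-pad to 5 bytes: K' = 0c 7d 00 00 00.
K' ⊕ ipad = 3a 4b 36 36 36; K' ⊕ opad = 50 21 5c 5c 5c.
Inner hash: even-index sum = 422 mod 256 = 166; odd-index sum = 217 mod 256 = 217 → a6 d9.
Outer hash (recomputed tag): even-index sum = 481 mod 256 = 225; odd-index sum = 291 mod 256 = 35 → e1 23.
Recomputed tag = e123; claimed = e123 → match.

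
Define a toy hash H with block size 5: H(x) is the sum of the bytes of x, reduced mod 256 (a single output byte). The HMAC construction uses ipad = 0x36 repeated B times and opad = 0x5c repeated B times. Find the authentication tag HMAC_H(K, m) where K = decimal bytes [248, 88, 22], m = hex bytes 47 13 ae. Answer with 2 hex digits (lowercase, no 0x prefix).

7a

Key decimal bytes [248, 88, 22] = f8 58 16 is 3 bytes ≤ B = 5; zero-pad to 5 bytes: K' = f8 58 16 00 00.
K' ⊕ ipad = ce 6e 20 36 36.  K' ⊕ opad = a4 04 4a 5c 5c.
Inner input = (K'⊕ipad) ∥ m = ce 6e 20 36 36 ∥ 47 13 ae.
Inner hash: sum = 206+110+32+54+54+71+19+174 = 720; mod 256 = 208 → d0.
Outer input = (K'⊕opad) ∥ inner = a4 04 4a 5c 5c ∥ d0.
Outer hash (tag): sum = 164+4+74+92+92+208 = 634; mod 256 = 122 → 7a.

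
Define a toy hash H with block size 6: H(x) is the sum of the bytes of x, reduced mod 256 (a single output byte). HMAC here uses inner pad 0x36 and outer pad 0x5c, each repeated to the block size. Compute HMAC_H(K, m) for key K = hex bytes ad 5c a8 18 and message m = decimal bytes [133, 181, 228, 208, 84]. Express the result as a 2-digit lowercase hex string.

60

Key hex bytes ad 5c a8 18 is 4 bytes ≤ B = 6; zero-pad to 6 bytes: K' = ad 5c a8 18 00 00.
K' ⊕ ipad = 9b 6a 9e 2e 36 36.  K' ⊕ opad = f1 00 f4 44 5c 5c.
Inner input = (K'⊕ipad) ∥ m = 9b 6a 9e 2e 36 36 ∥ 85 b5 e4 d0 54.
Inner hash: sum = 155+106+158+46+54+54+133+181+228+208+84 = 1407; mod 256 = 127 → 7f.
Outer input = (K'⊕opad) ∥ inner = f1 00 f4 44 5c 5c ∥ 7f.
Outer hash (tag): sum = 241+0+244+68+92+92+127 = 864; mod 256 = 96 → 60.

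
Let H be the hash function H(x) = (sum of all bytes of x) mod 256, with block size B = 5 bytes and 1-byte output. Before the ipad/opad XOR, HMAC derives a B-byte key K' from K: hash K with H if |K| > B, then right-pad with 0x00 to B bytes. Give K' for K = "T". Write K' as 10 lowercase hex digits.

5400000000

Key "T" = 54 is 1 byte ≤ B = 5; zero-pad to 5 bytes: K' = 54 00 00 00 00.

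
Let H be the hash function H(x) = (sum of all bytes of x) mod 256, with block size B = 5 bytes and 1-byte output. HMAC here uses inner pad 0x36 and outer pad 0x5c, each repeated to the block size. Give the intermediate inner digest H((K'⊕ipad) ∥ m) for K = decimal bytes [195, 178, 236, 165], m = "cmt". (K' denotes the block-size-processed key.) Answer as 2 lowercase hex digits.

60

Key decimal bytes [195, 178, 236, 165] = c3 b2 ec a5 is 4 bytes ≤ B = 5; zero-pad to 5 bytes: K' = c3 b2 ec a5 00.
K' ⊕ ipad = f5 84 da 93 36.
Inner input = f5 84 da 93 36 ∥ 63 6d 74.
Inner hash: sum = 245+132+218+147+54+99+109+116 = 1120; mod 256 = 96 → 60.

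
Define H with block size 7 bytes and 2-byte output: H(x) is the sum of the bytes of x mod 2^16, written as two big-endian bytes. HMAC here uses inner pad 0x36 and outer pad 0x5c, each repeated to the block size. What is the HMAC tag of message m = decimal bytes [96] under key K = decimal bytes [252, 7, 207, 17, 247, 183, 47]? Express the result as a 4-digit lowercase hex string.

04bd

Key decimal bytes [252, 7, 207, 17, 247, 183, 47] = fc 07 cf 11 f7 b7 2f is exactly B = 7 bytes: K' = fc 07 cf 11 f7 b7 2f.
K' ⊕ ipad = ca 31 f9 27 c1 81 19.  K' ⊕ opad = a0 5b 93 4d ab eb 73.
Inner input = (K'⊕ipad) ∥ m = ca 31 f9 27 c1 81 19 ∥ 60.
Inner hash: sum = 202+49+249+39+193+129+25+96 = 982 → 03 d6.
Outer input = (K'⊕opad) ∥ inner = a0 5b 93 4d ab eb 73 ∥ 03 d6.
Outer hash (tag): sum = 160+91+147+77+171+235+115+3+214 = 1213 → 04 bd.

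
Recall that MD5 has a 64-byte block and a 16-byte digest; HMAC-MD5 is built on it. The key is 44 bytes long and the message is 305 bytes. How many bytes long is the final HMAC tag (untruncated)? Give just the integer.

16

The tag is one MD5 digest: 16 bytes.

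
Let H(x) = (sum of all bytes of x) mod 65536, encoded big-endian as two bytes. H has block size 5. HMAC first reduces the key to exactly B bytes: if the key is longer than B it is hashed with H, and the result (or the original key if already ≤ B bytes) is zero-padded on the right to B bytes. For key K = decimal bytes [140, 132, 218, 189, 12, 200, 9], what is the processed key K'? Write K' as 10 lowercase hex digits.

0384000000

|K| = 7 > B = 5, so first hash the key.
H(K): sum = 140+132+218+189+12+200+9 = 900 → 03 84.
Zero-pad H(K) = 03 84 to 5 bytes: K' = 03 84 00 00 00.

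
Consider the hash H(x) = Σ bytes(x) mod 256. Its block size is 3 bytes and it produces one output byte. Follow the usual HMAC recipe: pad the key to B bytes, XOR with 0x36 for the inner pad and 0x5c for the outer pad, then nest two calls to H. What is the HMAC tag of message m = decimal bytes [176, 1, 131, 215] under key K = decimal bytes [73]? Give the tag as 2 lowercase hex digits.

c3

Key decimal bytes [73] = 49 is 1 byte ≤ B = 3; zero-pad to 3 bytes: K' = 49 00 00.
K' ⊕ ipad = 7f 36 36.  K' ⊕ opad = 15 5c 5c.
Inner input = (K'⊕ipad) ∥ m = 7f 36 36 ∥ b0 01 83 d7.
Inner hash: sum = 127+54+54+176+1+131+215 = 758; mod 256 = 246 → f6.
Outer input = (K'⊕opad) ∥ inner = 15 5c 5c ∥ f6.
Outer hash (tag): sum = 21+92+92+246 = 451; mod 256 = 195 → c3.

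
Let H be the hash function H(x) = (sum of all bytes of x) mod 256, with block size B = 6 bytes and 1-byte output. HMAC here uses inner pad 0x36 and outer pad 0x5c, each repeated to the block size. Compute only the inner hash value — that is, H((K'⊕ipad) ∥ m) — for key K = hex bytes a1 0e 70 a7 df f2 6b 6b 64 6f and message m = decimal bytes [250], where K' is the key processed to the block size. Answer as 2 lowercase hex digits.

7e

Key hex bytes a1 0e 70 a7 df f2 6b 6b 64 6f is 10 bytes > B = 6, so hash it first: H(key) = 40, then zero-pad to 6 bytes: K' = 40 00 00 00 00 00.
K' ⊕ ipad = 76 36 36 36 36 36.
Inner input = 76 36 36 36 36 36 ∥ fa.
Inner hash: sum = 118+54+54+54+54+54+250 = 638; mod 256 = 126 → 7e.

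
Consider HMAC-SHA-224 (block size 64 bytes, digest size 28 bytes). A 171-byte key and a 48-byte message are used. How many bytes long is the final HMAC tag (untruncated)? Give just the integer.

28

The tag is one SHA-224 digest: 28 bytes.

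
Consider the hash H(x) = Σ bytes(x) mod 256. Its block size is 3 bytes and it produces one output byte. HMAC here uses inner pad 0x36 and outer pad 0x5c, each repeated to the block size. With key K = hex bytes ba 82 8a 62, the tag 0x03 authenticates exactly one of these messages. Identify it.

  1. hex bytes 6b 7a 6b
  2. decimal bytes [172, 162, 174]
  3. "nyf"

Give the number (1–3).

3

Key hex bytes ba 82 8a 62 is 4 bytes > B = 3, so hash it first: H(key) = 28, then zero-pad to 3 bytes: K' = 28 00 00.
K' ⊕ ipad = 1e 36 36; K' ⊕ opad = 74 5c 5c.
m1: inner = H(1e 36 36 6b 7a 6b) = da; tag = H(74 5c 5c da) = 06
m2: inner = H(1e 36 36 ac a2 ae) = 86; tag = H(74 5c 5c 86) = b2
m3: inner = H(1e 36 36 6e 79 66) = d7; tag = H(74 5c 5c d7) = 03 ← matches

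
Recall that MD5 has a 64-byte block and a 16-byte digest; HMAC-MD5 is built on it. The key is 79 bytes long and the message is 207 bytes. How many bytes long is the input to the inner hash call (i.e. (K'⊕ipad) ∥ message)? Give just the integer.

Key is 79 > 64 bytes, so it is hashed to 16 bytes then zero-padded to 64: |K'| = 64.
Inner input = (K'⊕ipad) ∥ m → 64 + 207 = 271 bytes.

271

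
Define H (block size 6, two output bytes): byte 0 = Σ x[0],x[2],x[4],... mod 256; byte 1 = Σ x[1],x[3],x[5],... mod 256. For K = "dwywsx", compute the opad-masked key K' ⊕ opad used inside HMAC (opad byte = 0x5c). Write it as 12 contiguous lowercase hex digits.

382b252b2f24

Key "dwywsx" = 64 77 79 77 73 78 is exactly B = 6 bytes: K' = 64 77 79 77 73 78.
XOR each byte with 0x5c: 64⊕5c=38, 77⊕5c=2b, 79⊕5c=25, 77⊕5c=2b, 73⊕5c=2f, 78⊕5c=24.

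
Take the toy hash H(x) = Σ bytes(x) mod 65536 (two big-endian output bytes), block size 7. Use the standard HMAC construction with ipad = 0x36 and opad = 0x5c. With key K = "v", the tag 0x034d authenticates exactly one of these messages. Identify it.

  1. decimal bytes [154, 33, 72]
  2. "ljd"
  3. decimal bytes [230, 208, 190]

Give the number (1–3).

3

Key "v" = 76 is 1 byte ≤ B = 7; zero-pad to 7 bytes: K' = 76 00 00 00 00 00 00.
K' ⊕ ipad = 40 36 36 36 36 36 36; K' ⊕ opad = 2a 5c 5c 5c 5c 5c 5c.
m1: inner = H(40 36 36 36 36 36 36 9a 21 48) = 02 87; tag = H(2a 5c 5c 5c 5c 5c 5c 02 87) = 02db
m2: inner = H(40 36 36 36 36 36 36 6c 6a 64) = 02 be; tag = H(2a 5c 5c 5c 5c 5c 5c 02 be) = 0312
m3: inner = H(40 36 36 36 36 36 36 e6 d0 be) = 03 f8; tag = H(2a 5c 5c 5c 5c 5c 5c 03 f8) = 034d ← matches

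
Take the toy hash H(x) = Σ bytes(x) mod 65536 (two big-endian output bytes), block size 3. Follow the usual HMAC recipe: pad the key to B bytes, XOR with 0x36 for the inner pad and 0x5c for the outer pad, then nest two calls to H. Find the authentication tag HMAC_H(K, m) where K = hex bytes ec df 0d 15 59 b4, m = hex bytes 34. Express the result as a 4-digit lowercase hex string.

01cb

Key hex bytes ec df 0d 15 59 b4 is 6 bytes > B = 3, so hash it first: H(key) = 02 fa, then zero-pad to 3 bytes: K' = 02 fa 00.
K' ⊕ ipad = 34 cc 36.  K' ⊕ opad = 5e a6 5c.
Inner input = (K'⊕ipad) ∥ m = 34 cc 36 ∥ 34.
Inner hash: sum = 52+204+54+52 = 362 → 01 6a.
Outer input = (K'⊕opad) ∥ inner = 5e a6 5c ∥ 01 6a.
Outer hash (tag): sum = 94+166+92+1+106 = 459 → 01 cb.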